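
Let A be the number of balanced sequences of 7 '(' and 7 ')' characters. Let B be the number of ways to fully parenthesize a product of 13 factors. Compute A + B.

208441

A balanced arrangement of 7 bracket pairs is a Dyck word of semilength 7, so the count is C_7. So A = C_7 = 429.
Bracketing 13 factors into binary products is counted by C_{13−1} = C_12. So B = C_12 = 208012.
A + B = 429 + 208012 = 208441.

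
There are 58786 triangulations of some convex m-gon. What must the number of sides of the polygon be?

13

Triangulations of a convex m-gon are counted by C_{m−2}; 58786 = C_11.
So m − 2 = 11, giving m = 13 sides.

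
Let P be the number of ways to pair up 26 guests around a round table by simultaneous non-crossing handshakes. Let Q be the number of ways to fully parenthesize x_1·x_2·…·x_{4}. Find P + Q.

With 26 = 2·13 people, non-crossing handshake pairings are non-crossing perfect matchings on a circle, counted by C_13. So P = C_13 = 742900.
Bracketing 4 factors into binary products is counted by C_{4−1} = C_3. So Q = C_3 = 5.
P + Q = 742900 + 5 = 742905.

742905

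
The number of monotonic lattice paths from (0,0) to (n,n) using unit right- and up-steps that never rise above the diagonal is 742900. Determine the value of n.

Such diagonal-avoiding paths in an n×n grid are counted by C_n. Since C_13 = 742900, the index is 13.

13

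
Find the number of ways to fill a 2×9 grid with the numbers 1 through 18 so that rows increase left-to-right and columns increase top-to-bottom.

Standard Young tableaux of shape 2×n are counted by C_n; here n = 9.
C_9 = C(18,9)/10 = 48620/10 = 4862.

4862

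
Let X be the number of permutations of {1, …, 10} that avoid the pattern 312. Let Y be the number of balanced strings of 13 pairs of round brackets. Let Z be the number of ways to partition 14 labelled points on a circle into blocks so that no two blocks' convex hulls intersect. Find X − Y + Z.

Permutations of [n] avoiding any single length-3 pattern are counted by C_n; here n = 10. So X = C_10 = 16796.
With 13 pairs the number of balanced bracket strings is the Catalan number C_13. So Y = C_13 = 742900.
Non-crossing partitions of an n-element set are counted by C_n; here n = 14. So Z = C_14 = 2674440.
X − Y + Z = 16796 − 742900 + 2674440 = 1948336.

1948336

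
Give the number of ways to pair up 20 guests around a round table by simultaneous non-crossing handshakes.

Non-crossing handshake pairings of 2n people are counted by C_n; 20 people gives n = 10.
C_10 = C(20,10)/11 = 184756/11 = 16796.

16796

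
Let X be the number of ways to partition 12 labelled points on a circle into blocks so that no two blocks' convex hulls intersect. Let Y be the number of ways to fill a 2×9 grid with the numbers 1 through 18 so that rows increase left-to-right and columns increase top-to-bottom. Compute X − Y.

Non-crossing partitions of an n-element set are counted by C_n; here n = 12. So X = C_12 = 208012.
By the hook-length formula (or a Dyck-path bijection), SYT of shape 2×9 number C_9. So Y = C_9 = 4862.
X − Y = 208012 − 4862 = 203150.

203150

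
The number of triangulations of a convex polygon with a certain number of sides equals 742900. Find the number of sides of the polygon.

15

Triangulations of a convex m-gon are counted by C_{m−2}. Since C_13 = 742900, the index is 13.
So m − 2 = 13, giving m = 15 sides.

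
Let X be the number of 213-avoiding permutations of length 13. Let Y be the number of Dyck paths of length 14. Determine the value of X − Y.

Permutations of [n] avoiding any single length-3 pattern are counted by C_n; here n = 13. So X = C_13 = 742900.
Paths of 7 up- and 7 down-steps that never dip below the axis are Dyck paths; their count is C_7. So Y = C_7 = 429.
X − Y = 742900 − 429 = 742471.

742471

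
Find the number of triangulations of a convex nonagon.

A convex 9-gon is triangulated into 7 triangles, and the number of such triangulations is the Catalan number C_{9−2} = C_7.
C_7 = C(14,7)/8 = 3432/8 = 429.

429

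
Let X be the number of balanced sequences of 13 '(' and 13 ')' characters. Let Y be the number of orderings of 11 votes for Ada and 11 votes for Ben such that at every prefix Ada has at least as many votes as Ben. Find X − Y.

Balanced strings of n pairs of brackets are counted by C_n; here n = 13. So X = C_13 = 742900.
Ballot sequences with n votes each where one side never trails are Dyck words, counted by C_n; here n = 11. So Y = C_11 = 58786.
X − Y = 742900 − 58786 = 684114.

684114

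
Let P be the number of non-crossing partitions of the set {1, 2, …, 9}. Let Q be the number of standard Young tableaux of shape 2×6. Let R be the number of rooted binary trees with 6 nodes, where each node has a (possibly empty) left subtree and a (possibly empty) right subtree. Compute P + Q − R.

The non-crossing partitions of [9] form a lattice of size C_9. So P = C_9 = 4862.
By the hook-length formula (or a Dyck-path bijection), SYT of shape 2×6 number C_6. So Q = C_6 = 132.
Rooted binary trees with 6 nodes (each child slot possibly empty) number C_6. So R = C_6 = 132.
P + Q − R = 4862 + 132 − 132 = 4862.

4862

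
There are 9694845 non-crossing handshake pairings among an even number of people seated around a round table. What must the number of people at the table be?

Non-crossing handshake pairings of 2n people are counted by C_n, and C_15 = 9694845.
So n = 15, and there are 2n = 30 people.

30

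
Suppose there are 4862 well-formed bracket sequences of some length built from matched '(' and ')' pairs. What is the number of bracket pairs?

9

Balanced strings of n bracket-pairs are counted by C_n. The Catalan number equal to 4862 is C_9.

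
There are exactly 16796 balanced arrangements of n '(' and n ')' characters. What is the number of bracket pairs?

10

Balanced strings of n bracket-pairs are counted by C_n. The Catalan number equal to 16796 is C_10.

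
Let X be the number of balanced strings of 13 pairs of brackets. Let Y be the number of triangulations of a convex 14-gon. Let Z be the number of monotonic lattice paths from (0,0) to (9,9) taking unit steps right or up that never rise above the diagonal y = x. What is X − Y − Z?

530026

With 13 pairs the number of balanced bracket strings is the Catalan number C_13. So X = C_13 = 742900.
Triangulations of a convex m-gon are counted by C_{m−2}; with m = 14 this is C_12. So Y = C_12 = 208012.
Monotone paths in an n×n grid that stay weakly below the diagonal are counted by C_n; here n = 9. So Z = C_9 = 4862.
X − Y − Z = 742900 − 208012 − 4862 = 530026.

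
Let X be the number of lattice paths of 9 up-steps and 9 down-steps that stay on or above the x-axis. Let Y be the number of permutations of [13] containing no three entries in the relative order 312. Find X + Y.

747762

A Dyck path with 9 up-steps and 9 down-steps has semilength 9, so there are C_9 of them. So X = C_9 = 4862.
For any fixed pattern of length 3, the pattern-avoiding permutations of [13] number C_13. So Y = C_13 = 742900.
X + Y = 4862 + 742900 = 747762.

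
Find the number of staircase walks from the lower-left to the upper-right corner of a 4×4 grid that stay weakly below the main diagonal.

14

Monotone paths in an n×n grid that stay weakly below the diagonal are counted by C_n; here n = 4.
C_4 = C_3 · 2(2·3+1)/(3+2) = 5 · 14/5 = 14.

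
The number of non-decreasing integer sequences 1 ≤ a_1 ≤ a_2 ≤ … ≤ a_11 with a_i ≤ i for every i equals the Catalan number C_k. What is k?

Such sub-staircase sequences of length n are counted by C_n; here n = 11.

11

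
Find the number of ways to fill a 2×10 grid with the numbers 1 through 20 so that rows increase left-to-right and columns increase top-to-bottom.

16796

By the hook-length formula (or a Dyck-path bijection), SYT of shape 2×10 number C_10.
C_10 = C_9 · 2(2·9+1)/(9+2) = 4862 · 38/11 = 16796.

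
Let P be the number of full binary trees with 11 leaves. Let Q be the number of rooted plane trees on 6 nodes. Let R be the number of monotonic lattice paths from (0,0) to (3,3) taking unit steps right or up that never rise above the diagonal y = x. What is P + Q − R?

A full binary tree with L leaves has L−1 internal nodes and is counted by C_{L−1}; L = 11 gives C_10. So P = C_10 = 16796.
A rooted plane tree on 6 nodes has 5 edges, and such trees are counted by C_5. So Q = C_5 = 42.
Sub-diagonal monotone paths from (0,0) to (3,3) biject with Dyck paths of semilength 3, giving C_3. So R = C_3 = 5.
P + Q − R = 16796 + 42 − 5 = 16833.

16833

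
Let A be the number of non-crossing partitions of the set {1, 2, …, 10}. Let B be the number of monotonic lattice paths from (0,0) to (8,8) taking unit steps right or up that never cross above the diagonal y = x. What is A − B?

15366

Non-crossing partitions of an n-element set are counted by C_n; here n = 10. So A = C_10 = 16796.
Monotone paths in an n×n grid that stay weakly below the diagonal are counted by C_n; here n = 8. So B = C_8 = 1430.
A − B = 16796 − 1430 = 15366.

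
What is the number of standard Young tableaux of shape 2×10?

By the hook-length formula (or a Dyck-path bijection), SYT of shape 2×10 number C_10.
C_10 = C_9 · 2(2·9+1)/(9+2) = 4862 · 38/11 = 16796.

16796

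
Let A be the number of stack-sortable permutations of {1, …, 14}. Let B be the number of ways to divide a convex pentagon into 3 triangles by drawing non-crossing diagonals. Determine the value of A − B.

Stack-sortable permutations are exactly the 231-avoiding ones, counted by C_n; here n = 14. So A = C_14 = 2674440.
A convex 5-gon is triangulated into 3 triangles, and the number of such triangulations is the Catalan number C_{5−2} = C_3. So B = C_3 = 5.
A − B = 2674440 − 5 = 2674435.

2674435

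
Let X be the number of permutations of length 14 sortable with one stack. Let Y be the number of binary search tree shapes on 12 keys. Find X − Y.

Stack-sortable permutations are exactly the 231-avoiding ones, counted by C_n; here n = 14. So X = C_14 = 2674440.
There are C_n binary search tree shapes on n keys; with n = 12 that is C_12. So Y = C_12 = 208012.
X − Y = 2674440 − 208012 = 2466428.

2466428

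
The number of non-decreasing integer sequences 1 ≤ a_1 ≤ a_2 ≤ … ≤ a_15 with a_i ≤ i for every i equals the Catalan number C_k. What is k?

Weakly increasing sequences with a_i ≤ i biject with Dyck paths of semilength 15, so there are C_15.

15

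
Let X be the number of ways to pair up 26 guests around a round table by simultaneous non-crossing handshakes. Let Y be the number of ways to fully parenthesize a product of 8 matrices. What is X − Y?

With 26 = 2·13 people, non-crossing handshake pairings are non-crossing perfect matchings on a circle, counted by C_13. So X = C_13 = 742900.
Ways to associate a product of 8 factors correspond to binary trees on 8 leaves, so the count is C_7. So Y = C_7 = 429.
X − Y = 742900 − 429 = 742471.

742471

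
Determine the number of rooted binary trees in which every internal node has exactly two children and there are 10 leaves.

A full binary tree with L leaves has L−1 internal nodes and is counted by C_{L−1}; L = 10 gives C_9.
C_9 = C(18,9)/10 = 48620/10 = 4862.

4862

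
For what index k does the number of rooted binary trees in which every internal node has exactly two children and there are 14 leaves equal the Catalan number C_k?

A full binary tree with L leaves has L−1 internal nodes and is counted by C_{L−1}; L = 14 gives C_13.

13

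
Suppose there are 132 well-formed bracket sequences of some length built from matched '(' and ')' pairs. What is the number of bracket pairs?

6

Balanced strings of n bracket-pairs are counted by C_n. Since C_6 = 132, the index is 6.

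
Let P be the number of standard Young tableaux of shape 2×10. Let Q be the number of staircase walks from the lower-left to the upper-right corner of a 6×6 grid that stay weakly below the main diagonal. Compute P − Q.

By the hook-length formula (or a Dyck-path bijection), SYT of shape 2×10 number C_10. So P = C_10 = 16796.
Monotone paths in an n×n grid that stay weakly below the diagonal are counted by C_n; here n = 6. So Q = C_6 = 132.
P − Q = 16796 − 132 = 16664.

16664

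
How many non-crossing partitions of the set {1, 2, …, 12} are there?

Non-crossing partitions of an n-element set are counted by C_n; here n = 12.
C_12 = C_11 · 2(2·11+1)/(11+2) = 58786 · 46/13 = 208012.

208012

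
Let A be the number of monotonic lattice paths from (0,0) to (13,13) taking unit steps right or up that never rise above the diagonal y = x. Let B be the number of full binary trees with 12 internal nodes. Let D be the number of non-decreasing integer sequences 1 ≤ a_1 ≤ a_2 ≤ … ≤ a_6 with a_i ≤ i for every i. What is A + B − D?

Sub-diagonal monotone paths from (0,0) to (13,13) biject with Dyck paths of semilength 13, giving C_13. So A = C_13 = 742900.
The number of full binary trees on 12 internal nodes is the Catalan number C_12. So B = C_12 = 208012.
Weakly increasing sequences with a_i ≤ i biject with Dyck paths of semilength 6, so there are C_6. So D = C_6 = 132.
A + B − D = 742900 + 208012 − 132 = 950780.

950780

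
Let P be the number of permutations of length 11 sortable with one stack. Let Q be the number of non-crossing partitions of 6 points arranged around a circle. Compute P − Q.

58654

Stack-sortable permutations are exactly the 231-avoiding ones, counted by C_n; here n = 11. So P = C_11 = 58786.
The non-crossing partitions of [6] form a lattice of size C_6. So Q = C_6 = 132.
P − Q = 58786 − 132 = 58654.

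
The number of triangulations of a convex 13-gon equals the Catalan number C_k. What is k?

11

The number of triangulations of a 13-gon is the Catalan number C_11 (index = sides − 2).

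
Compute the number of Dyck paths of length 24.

208012

Paths of 12 up- and 12 down-steps that never dip below the axis are Dyck paths; their count is C_12.
C_12 = C_11 · 2(2·11+1)/(11+2) = 58786 · 46/13 = 208012.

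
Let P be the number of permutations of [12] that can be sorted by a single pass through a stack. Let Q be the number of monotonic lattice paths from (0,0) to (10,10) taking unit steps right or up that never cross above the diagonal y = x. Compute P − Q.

Stack-sortable permutations are exactly the 231-avoiding ones, counted by C_n; here n = 12. So P = C_12 = 208012.
Monotone paths in an n×n grid that stay weakly below the diagonal are counted by C_n; here n = 10. So Q = C_10 = 16796.
P − Q = 208012 − 16796 = 191216.

191216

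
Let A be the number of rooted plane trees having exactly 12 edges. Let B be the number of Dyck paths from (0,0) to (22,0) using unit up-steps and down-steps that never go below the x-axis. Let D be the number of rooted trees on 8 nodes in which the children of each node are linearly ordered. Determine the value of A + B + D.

267227

A rooted plane tree with 12 edges has 13 nodes, and the count is C_12. So A = C_12 = 208012.
Paths of 11 up- and 11 down-steps that never dip below the axis are Dyck paths; their count is C_11. So B = C_11 = 58786.
A rooted plane tree on 8 nodes has 7 edges, and such trees are counted by C_7. So D = C_7 = 429.
A + B + D = 208012 + 58786 + 429 = 267227.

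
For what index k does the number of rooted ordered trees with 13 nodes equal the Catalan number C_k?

12

A rooted plane tree on 13 nodes has 12 edges, and such trees are counted by C_12.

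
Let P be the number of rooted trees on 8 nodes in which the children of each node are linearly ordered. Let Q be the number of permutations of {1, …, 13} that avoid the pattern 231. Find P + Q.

A rooted plane tree on 8 nodes has 7 edges, and such trees are counted by C_7. So P = C_7 = 429.
Permutations of [n] avoiding any single length-3 pattern are counted by C_n; here n = 13. So Q = C_13 = 742900.
P + Q = 429 + 742900 = 743329.

743329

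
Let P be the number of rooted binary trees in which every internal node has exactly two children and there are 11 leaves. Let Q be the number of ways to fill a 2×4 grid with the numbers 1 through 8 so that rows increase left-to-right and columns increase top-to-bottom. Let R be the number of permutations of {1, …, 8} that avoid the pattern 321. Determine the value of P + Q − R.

15380

Full binary trees with 11 leaves have 11−1 = 10 internal nodes, so there are C_10 of them. So P = C_10 = 16796.
By the hook-length formula (or a Dyck-path bijection), SYT of shape 2×4 number C_4. So Q = C_4 = 14.
Permutations of [n] avoiding any single length-3 pattern are counted by C_n; here n = 8. So R = C_8 = 1430.
P + Q − R = 16796 + 14 − 1430 = 15380.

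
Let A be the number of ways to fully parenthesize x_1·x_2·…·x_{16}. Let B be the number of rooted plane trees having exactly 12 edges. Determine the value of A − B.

Parenthesizations of m factors correspond to full binary trees with m leaves, counted by C_{m−1}; m = 16 gives C_15. So A = C_15 = 9694845.
Rooted ordered trees with n edges are counted by C_n; here n = 12. So B = C_12 = 208012.
A − B = 9694845 − 208012 = 9486833.

9486833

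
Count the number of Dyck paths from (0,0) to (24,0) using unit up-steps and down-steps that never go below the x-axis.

208012

Dyck paths of semilength n (length 2n) are counted by C_n; here n = 12.
C_12 = 208012.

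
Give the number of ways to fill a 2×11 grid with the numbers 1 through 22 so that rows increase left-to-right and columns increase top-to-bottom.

58786

By the hook-length formula (or a Dyck-path bijection), SYT of shape 2×11 number C_11.
C_11 = C_10 · 2(2·10+1)/(10+2) = 16796 · 42/12 = 58786.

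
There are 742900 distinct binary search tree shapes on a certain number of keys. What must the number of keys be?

Binary search tree shapes on n keys are counted by C_n, and C_13 = 742900.

13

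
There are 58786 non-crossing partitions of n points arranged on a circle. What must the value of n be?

11

Non-crossing partitions of [n] are counted by C_n. The Catalan number equal to 58786 is C_11.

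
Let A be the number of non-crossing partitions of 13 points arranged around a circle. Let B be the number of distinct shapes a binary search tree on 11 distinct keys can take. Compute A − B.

The non-crossing partitions of [13] form a lattice of size C_13. So A = C_13 = 742900.
Rooted binary trees with 11 nodes (each child slot possibly empty) number C_11. So B = C_11 = 58786.
A − B = 742900 − 58786 = 684114.

684114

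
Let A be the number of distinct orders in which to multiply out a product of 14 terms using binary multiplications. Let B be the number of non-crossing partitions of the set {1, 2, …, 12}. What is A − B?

Parenthesizations of m factors correspond to full binary trees with m leaves, counted by C_{m−1}; m = 14 gives C_13. So A = C_13 = 742900.
The non-crossing partitions of [12] form a lattice of size C_12. So B = C_12 = 208012.
A − B = 742900 − 208012 = 534888.

534888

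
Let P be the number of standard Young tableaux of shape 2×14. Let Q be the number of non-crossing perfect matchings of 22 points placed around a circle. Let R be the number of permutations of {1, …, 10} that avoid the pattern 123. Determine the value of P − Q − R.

2598858

Standard Young tableaux of shape 2×n are counted by C_n; here n = 14. So P = C_14 = 2674440.
Pairing 22 circle points by 11 non-crossing chords gives C_11 matchings. So Q = C_11 = 58786.
For any fixed pattern of length 3, the pattern-avoiding permutations of [10] number C_10. So R = C_10 = 16796.
P − Q − R = 2674440 − 58786 − 16796 = 2598858.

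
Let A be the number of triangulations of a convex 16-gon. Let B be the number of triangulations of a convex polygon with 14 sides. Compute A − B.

Triangulations of a convex m-gon are counted by C_{m−2}; with m = 16 this is C_14. So A = C_14 = 2674440.
The number of triangulations of a 14-gon is the Catalan number C_12 (index = sides − 2). So B = C_12 = 208012.
A − B = 2674440 − 208012 = 2466428.

2466428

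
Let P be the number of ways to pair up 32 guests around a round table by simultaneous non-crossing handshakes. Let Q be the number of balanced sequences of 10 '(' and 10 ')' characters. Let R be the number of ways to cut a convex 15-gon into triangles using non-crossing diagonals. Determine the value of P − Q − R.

Non-crossing handshake pairings of 2n people are counted by C_n; 32 people gives n = 16. So P = C_16 = 35357670.
Balanced strings of n pairs of brackets are counted by C_n; here n = 10. So Q = C_10 = 16796.
Triangulations of a convex m-gon are counted by C_{m−2}; with m = 15 this is C_13. So R = C_13 = 742900.
P − Q − R = 35357670 − 16796 − 742900 = 34597974.

34597974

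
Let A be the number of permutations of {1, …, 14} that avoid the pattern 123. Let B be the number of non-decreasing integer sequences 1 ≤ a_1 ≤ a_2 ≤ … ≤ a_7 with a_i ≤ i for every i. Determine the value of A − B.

For any fixed pattern of length 3, the pattern-avoiding permutations of [14] number C_14. So A = C_14 = 2674440.
Weakly increasing sequences with a_i ≤ i biject with Dyck paths of semilength 7, so there are C_7. So B = C_7 = 429.
A − B = 2674440 − 429 = 2674011.

2674011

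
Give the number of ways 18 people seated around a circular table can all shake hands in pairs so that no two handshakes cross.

With 18 = 2·9 people, non-crossing handshake pairings are non-crossing perfect matchings on a circle, counted by C_9.
C_9 = C(18,9)/10 = 48620/10 = 4862.

4862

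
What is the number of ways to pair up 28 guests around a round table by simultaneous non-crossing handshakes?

With 28 = 2·14 people, non-crossing handshake pairings are non-crossing perfect matchings on a circle, counted by C_14.
C_14 = C(28,14)/15 = 40116600/15 = 2674440.

2674440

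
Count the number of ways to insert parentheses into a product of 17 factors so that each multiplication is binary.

35357670

Ways to associate a product of 17 factors correspond to binary trees on 17 leaves, so the count is C_16.
C_16 = 35357670.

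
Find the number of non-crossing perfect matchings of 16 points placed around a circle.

1430

Pairing 16 circle points by 8 non-crossing chords gives C_8 matchings.
C_8 = C(16,8)/9 = 12870/9 = 1430.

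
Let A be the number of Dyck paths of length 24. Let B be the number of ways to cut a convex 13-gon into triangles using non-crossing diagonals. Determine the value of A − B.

149226

Paths of 12 up- and 12 down-steps that never dip below the axis are Dyck paths; their count is C_12. So A = C_12 = 208012.
Triangulations of a convex m-gon are counted by C_{m−2}; with m = 13 this is C_11. So B = C_11 = 58786.
A − B = 208012 − 58786 = 149226.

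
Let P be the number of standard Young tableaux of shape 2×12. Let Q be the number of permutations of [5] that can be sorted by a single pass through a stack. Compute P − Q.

Standard Young tableaux of shape 2×n are counted by C_n; here n = 12. So P = C_12 = 208012.
By Knuth's characterisation, the stack-sortable permutations of length 5 are the 231-avoiders, numbering C_5. So Q = C_5 = 42.
P − Q = 208012 − 42 = 207970.

207970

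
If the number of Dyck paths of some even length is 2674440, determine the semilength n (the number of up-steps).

Dyck paths of semilength n are counted by C_n. The Catalan number equal to 2674440 is C_14.

14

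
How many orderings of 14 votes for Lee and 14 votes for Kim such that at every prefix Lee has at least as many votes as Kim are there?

2674440

Reading a vote for the leader as '(' and for the other as ')' turns such a sequence into a balanced string of 14 pairs, so the count is C_14.
C_14 = C(28,14)/15 = 40116600/15 = 2674440.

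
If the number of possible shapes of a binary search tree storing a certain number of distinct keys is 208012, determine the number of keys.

12

Binary search tree shapes on n keys are counted by C_n; 208012 = C_12.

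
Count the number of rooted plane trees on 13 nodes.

A rooted plane tree on 13 nodes has 12 edges, and such trees are counted by C_12.
C_12 = C_11 · 2(2·11+1)/(11+2) = 58786 · 46/13 = 208012.

208012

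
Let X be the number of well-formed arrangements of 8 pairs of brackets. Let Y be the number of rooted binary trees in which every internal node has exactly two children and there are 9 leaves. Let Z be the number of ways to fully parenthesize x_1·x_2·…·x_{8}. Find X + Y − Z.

With 8 pairs the number of balanced bracket strings is the Catalan number C_8. So X = C_8 = 1430.
Full binary trees with 9 leaves have 9−1 = 8 internal nodes, so there are C_8 of them. So Y = C_8 = 1430.
Ways to associate a product of 8 factors correspond to binary trees on 8 leaves, so the count is C_7. So Z = C_7 = 429.
X + Y − Z = 1430 + 1430 − 429 = 2431.

2431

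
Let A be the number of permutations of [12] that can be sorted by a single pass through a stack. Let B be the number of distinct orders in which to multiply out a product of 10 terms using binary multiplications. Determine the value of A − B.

Stack-sortable permutations are exactly the 231-avoiding ones, counted by C_n; here n = 12. So A = C_12 = 208012.
Parenthesizations of m factors correspond to full binary trees with m leaves, counted by C_{m−1}; m = 10 gives C_9. So B = C_9 = 4862.
A − B = 208012 − 4862 = 203150.

203150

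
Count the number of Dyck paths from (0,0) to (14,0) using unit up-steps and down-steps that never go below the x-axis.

Dyck paths of semilength n (length 2n) are counted by C_n; here n = 7.
C_7 = C_6 · 2(2·6+1)/(6+2) = 132 · 26/8 = 429.

429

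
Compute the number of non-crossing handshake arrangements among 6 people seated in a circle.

Non-crossing handshake pairings of 2n people are counted by C_n; 6 people gives n = 3.
C_3 = 5.

5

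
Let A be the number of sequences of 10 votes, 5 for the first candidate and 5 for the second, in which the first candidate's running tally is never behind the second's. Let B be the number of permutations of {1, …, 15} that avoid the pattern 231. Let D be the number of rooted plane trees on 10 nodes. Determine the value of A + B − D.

9690025

Ballot sequences with n votes each where one side never trails are Dyck words, counted by C_n; here n = 5. So A = C_5 = 42.
Permutations of [n] avoiding any single length-3 pattern are counted by C_n; here n = 15. So B = C_15 = 9694845.
Rooted ordered (plane) trees on m nodes have m−1 edges and are counted by C_{m−1}; m = 10 gives C_9. So D = C_9 = 4862.
A + B − D = 42 + 9694845 − 4862 = 9690025.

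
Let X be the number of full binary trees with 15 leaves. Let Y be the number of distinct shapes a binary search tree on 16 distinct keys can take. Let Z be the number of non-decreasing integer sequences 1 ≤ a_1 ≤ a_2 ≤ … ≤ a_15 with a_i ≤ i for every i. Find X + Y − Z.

Full binary trees with 15 leaves have 15−1 = 14 internal nodes, so there are C_14 of them. So X = C_14 = 2674440.
Binary trees (left/right distinguished) on n nodes are counted by C_n; here n = 16. So Y = C_16 = 35357670.
Weakly increasing sequences with a_i ≤ i biject with Dyck paths of semilength 15, so there are C_15. So Z = C_15 = 9694845.
X + Y − Z = 2674440 + 35357670 − 9694845 = 28337265.

28337265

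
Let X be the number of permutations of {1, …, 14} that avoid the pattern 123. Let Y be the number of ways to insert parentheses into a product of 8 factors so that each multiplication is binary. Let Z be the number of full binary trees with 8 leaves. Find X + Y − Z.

Permutations of [n] avoiding any single length-3 pattern are counted by C_n; here n = 14. So X = C_14 = 2674440.
Ways to associate a product of 8 factors correspond to binary trees on 8 leaves, so the count is C_7. So Y = C_7 = 429.
Full binary trees with 8 leaves have 8−1 = 7 internal nodes, so there are C_7 of them. So Z = C_7 = 429.
X + Y − Z = 2674440 + 429 − 429 = 2674440.

2674440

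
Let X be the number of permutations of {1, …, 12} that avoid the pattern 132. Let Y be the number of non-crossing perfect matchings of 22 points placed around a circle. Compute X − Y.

149226

Permutations of [n] avoiding any single length-3 pattern are counted by C_n; here n = 12. So X = C_12 = 208012.
Pairing 22 circle points by 11 non-crossing chords gives C_11 matchings. So Y = C_11 = 58786.
X − Y = 208012 − 58786 = 149226.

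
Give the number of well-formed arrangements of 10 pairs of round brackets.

16796

Balanced strings of n pairs of brackets are counted by C_n; here n = 10.
C_10 = C_9 · 2(2·9+1)/(9+2) = 4862 · 38/11 = 16796.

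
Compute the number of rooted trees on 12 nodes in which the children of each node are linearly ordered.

A rooted plane tree on 12 nodes has 11 edges, and such trees are counted by C_11.
C_11 = C_10 · 2(2·10+1)/(10+2) = 16796 · 42/12 = 58786.

58786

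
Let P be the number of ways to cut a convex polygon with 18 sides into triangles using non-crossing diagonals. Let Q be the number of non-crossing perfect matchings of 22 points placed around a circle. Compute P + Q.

35416456

Triangulations of a convex m-gon are counted by C_{m−2}; with m = 18 this is C_16. So P = C_16 = 35357670.
Non-crossing perfect matchings of 2n points on a circle are counted by C_n; with 22 points, n = 11. So Q = C_11 = 58786.
P + Q = 35357670 + 58786 = 35416456.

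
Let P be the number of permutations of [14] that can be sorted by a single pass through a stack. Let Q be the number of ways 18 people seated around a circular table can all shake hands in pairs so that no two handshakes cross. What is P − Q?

Stack-sortable permutations are exactly the 231-avoiding ones, counted by C_n; here n = 14. So P = C_14 = 2674440.
Non-crossing handshake pairings of 2n people are counted by C_n; 18 people gives n = 9. So Q = C_9 = 4862.
P − Q = 2674440 − 4862 = 2669578.

2669578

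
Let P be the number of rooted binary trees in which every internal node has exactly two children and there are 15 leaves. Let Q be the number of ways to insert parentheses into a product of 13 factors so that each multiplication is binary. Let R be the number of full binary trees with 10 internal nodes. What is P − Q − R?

A full binary tree with L leaves has L−1 internal nodes and is counted by C_{L−1}; L = 15 gives C_14. So P = C_14 = 2674440.
Parenthesizations of m factors correspond to full binary trees with m leaves, counted by C_{m−1}; m = 13 gives C_12. So Q = C_12 = 208012.
The number of full binary trees on 10 internal nodes is the Catalan number C_10. So R = C_10 = 16796.
P − Q − R = 2674440 − 208012 − 16796 = 2449632.

2449632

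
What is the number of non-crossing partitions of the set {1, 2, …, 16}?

35357670

Non-crossing partitions of an n-element set are counted by C_n; here n = 16.
C_16 = C(32,16)/17 = 601080390/17 = 35357670.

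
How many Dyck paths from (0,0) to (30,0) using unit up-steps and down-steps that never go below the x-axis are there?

9694845

A Dyck path with 15 up-steps and 15 down-steps has semilength 15, so there are C_15 of them.
C_15 = 9694845.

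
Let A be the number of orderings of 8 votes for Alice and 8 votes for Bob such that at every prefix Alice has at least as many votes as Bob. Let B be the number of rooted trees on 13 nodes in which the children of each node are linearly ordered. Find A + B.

209442

Ballot sequences with n votes each where one side never trails are Dyck words, counted by C_n; here n = 8. So A = C_8 = 1430.
Rooted ordered (plane) trees on m nodes have m−1 edges and are counted by C_{m−1}; m = 13 gives C_12. So B = C_12 = 208012.
A + B = 1430 + 208012 = 209442.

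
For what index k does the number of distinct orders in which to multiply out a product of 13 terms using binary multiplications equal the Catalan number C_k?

12

Bracketing 13 factors into binary products is counted by C_{13−1} = C_12.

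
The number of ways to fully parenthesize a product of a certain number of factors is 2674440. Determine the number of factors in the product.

15

Parenthesizations of m factors are counted by C_{m−1}, and C_14 = 2674440.
So the index is 14, and the number of factors is 14 + 1 = 15.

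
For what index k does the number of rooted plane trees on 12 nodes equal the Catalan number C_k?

Rooted ordered (plane) trees on m nodes have m−1 edges and are counted by C_{m−1}; m = 12 gives C_11.

11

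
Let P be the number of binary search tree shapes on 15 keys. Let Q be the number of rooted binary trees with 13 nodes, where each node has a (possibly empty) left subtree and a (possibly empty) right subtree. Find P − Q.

There are C_n binary search tree shapes on n keys; with n = 15 that is C_15. So P = C_15 = 9694845.
Rooted binary trees with 13 nodes (each child slot possibly empty) number C_13. So Q = C_13 = 742900.
P − Q = 9694845 − 742900 = 8951945.

8951945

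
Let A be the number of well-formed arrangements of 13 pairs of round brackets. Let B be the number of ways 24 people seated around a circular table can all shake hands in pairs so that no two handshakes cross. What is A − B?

Balanced strings of n pairs of brackets are counted by C_n; here n = 13. So A = C_13 = 742900.
Non-crossing handshake pairings of 2n people are counted by C_n; 24 people gives n = 12. So B = C_12 = 208012.
A − B = 742900 − 208012 = 534888.

534888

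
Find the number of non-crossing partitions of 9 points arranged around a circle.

Non-crossing partitions of an n-element set are counted by C_n; here n = 9.
C_9 = C(18,9)/10 = 48620/10 = 4862.

4862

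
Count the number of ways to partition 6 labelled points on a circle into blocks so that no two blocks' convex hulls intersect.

132

Non-crossing partitions of an n-element set are counted by C_n; here n = 6.
C_6 = 132.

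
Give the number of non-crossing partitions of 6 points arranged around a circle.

132

Non-crossing partitions of an n-element set are counted by C_n; here n = 6.
C_6 = C_5 · 2(2·5+1)/(5+2) = 42 · 22/7 = 132.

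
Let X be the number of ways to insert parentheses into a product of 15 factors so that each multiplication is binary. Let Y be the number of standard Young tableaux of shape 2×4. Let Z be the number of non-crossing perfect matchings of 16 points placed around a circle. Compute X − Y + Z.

2675856

Parenthesizations of m factors correspond to full binary trees with m leaves, counted by C_{m−1}; m = 15 gives C_14. So X = C_14 = 2674440.
By the hook-length formula (or a Dyck-path bijection), SYT of shape 2×4 number C_4. So Y = C_4 = 14.
Pairing 16 circle points by 8 non-crossing chords gives C_8 matchings. So Z = C_8 = 1430.
X − Y + Z = 2674440 − 14 + 1430 = 2675856.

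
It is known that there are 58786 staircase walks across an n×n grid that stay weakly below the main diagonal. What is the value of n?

11

Such diagonal-avoiding paths in an n×n grid are counted by C_n; 58786 = C_11.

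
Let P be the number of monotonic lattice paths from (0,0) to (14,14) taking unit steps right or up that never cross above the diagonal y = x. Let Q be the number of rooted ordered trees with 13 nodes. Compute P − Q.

Sub-diagonal monotone paths from (0,0) to (14,14) biject with Dyck paths of semilength 14, giving C_14. So P = C_14 = 2674440.
Rooted ordered (plane) trees on m nodes have m−1 edges and are counted by C_{m−1}; m = 13 gives C_12. So Q = C_12 = 208012.
P − Q = 2674440 − 208012 = 2466428.

2466428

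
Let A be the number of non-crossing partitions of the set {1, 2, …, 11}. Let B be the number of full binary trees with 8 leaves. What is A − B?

Non-crossing partitions of an n-element set are counted by C_n; here n = 11. So A = C_11 = 58786.
Full binary trees with 8 leaves have 8−1 = 7 internal nodes, so there are C_7 of them. So B = C_7 = 429.
A − B = 58786 − 429 = 58357.

58357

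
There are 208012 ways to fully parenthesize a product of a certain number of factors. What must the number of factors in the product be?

13

Parenthesizations of m factors are counted by C_{m−1}, and C_12 = 208012.
So the index is 12, and the number of factors is 12 + 1 = 13.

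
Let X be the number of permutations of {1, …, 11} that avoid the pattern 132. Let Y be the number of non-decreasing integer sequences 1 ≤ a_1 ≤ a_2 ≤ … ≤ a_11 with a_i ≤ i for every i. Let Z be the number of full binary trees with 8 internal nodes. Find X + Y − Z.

Permutations of [n] avoiding any single length-3 pattern are counted by C_n; here n = 11. So X = C_11 = 58786.
Such sub-staircase sequences of length n are counted by C_n; here n = 11. So Y = C_11 = 58786.
The number of full binary trees on 8 internal nodes is the Catalan number C_8. So Z = C_8 = 1430.
X + Y − Z = 58786 + 58786 − 1430 = 116142.

116142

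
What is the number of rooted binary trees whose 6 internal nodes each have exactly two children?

Full binary trees with n internal nodes are counted by C_n; here n = 6.
C_6 = C(12,6)/7 = 924/7 = 132.

132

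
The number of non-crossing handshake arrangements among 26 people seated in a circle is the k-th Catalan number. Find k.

13

With 26 = 2·13 people, non-crossing handshake pairings are non-crossing perfect matchings on a circle, counted by C_13.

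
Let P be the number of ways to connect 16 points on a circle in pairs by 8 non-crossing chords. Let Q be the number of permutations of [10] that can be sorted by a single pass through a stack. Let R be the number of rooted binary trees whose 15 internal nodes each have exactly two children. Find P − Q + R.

Non-crossing perfect matchings of 2n points on a circle are counted by C_n; with 16 points, n = 8. So P = C_8 = 1430.
By Knuth's characterisation, the stack-sortable permutations of length 10 are the 231-avoiders, numbering C_10. So Q = C_10 = 16796.
Full binary trees with n internal nodes are counted by C_n; here n = 15. So R = C_15 = 9694845.
P − Q + R = 1430 − 16796 + 9694845 = 9679479.

9679479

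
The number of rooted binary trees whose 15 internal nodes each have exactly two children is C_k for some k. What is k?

15

Full binary trees with n internal nodes are counted by C_n; here n = 15.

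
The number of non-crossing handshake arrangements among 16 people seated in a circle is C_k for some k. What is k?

Non-crossing handshake pairings of 2n people are counted by C_n; 16 people gives n = 8.

8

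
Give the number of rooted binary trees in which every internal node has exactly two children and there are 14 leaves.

742900

Full binary trees with 14 leaves have 14−1 = 13 internal nodes, so there are C_13 of them.
C_13 = C_12 · 2(2·12+1)/(12+2) = 208012 · 50/14 = 742900.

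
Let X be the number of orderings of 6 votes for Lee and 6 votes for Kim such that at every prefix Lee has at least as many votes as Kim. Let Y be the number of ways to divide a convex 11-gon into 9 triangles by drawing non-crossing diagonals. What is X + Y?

Ballot sequences with n votes each where one side never trails are Dyck words, counted by C_n; here n = 6. So X = C_6 = 132.
Triangulations of a convex m-gon are counted by C_{m−2}; with m = 11 this is C_9. So Y = C_9 = 4862.
X + Y = 132 + 4862 = 4994.

4994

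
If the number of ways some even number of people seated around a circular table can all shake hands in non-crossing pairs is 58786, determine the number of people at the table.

22

Non-crossing handshake pairings of 2n people are counted by C_n. The Catalan number equal to 58786 is C_11.
So n = 11, and there are 2n = 22 people.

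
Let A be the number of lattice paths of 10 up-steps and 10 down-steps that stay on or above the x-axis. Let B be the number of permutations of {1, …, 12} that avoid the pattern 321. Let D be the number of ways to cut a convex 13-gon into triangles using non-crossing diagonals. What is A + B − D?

166022

Dyck paths of semilength n (length 2n) are counted by C_n; here n = 10. So A = C_10 = 16796.
Permutations of [n] avoiding any single length-3 pattern are counted by C_n; here n = 12. So B = C_12 = 208012.
A convex 13-gon is triangulated into 11 triangles, and the number of such triangulations is the Catalan number C_{13−2} = C_11. So D = C_11 = 58786.
A + B − D = 16796 + 208012 − 58786 = 166022.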